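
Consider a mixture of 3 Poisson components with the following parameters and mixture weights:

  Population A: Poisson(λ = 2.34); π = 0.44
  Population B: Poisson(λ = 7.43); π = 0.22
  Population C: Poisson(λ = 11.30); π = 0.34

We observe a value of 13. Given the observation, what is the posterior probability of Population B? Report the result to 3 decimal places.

0.118

By Bayes' theorem, P(k | x) = P(Z=k) f_k(x) / Σ_j P(Z=j) f_j(x).
Poisson probabilities:
  L_A = e^(−2.34)·2.34^13/13! = 9.75611e-07
  L_B = e^(−7.43)·7.43^13/13! = 0.0200339
  L_C = e^(−11.30)·11.30^13/13! = 0.0973222
Unnormalised posteriors:
  P(Z=A)·L_A = 0.44 × 9.75611e-07 = 4.29269e-07
  P(Z=B)·L_B = 0.22 × 0.0200339 = 0.00440747
  P(Z=C)·L_C = 0.34 × 0.0973222 = 0.0330895
Sum: 4.29269e-07 + 0.00440747 + 0.0330895 = 0.0374974
P(Population B | 13) ≈ 0.118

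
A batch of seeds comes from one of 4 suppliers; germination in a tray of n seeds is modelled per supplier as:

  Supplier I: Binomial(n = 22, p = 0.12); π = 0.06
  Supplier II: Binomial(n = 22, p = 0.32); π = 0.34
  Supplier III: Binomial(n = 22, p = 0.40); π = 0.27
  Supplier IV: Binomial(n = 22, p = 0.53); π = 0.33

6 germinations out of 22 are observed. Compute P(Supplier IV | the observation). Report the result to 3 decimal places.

0.036

The responsibility of component k is w_k f_k(x) divided by Σ_j w_j f_j(x).
Binomial probabilities:
  p_I = C(22,6)·0.12^6·0.88^16 = 74613·2.98598e-06·0.129337 = 0.0288154
  p_II = C(22,6)·0.32^6·0.68^16 = 74613·0.00107374·0.00208998 = 0.167439
  p_III = C(22,6)·0.40^6·0.60^16 = 74613·0.004096·0.000282111 = 0.0862173
  p_IV = C(22,6)·0.53^6·0.47^16 = 74613·0.0221644·5.66977e-06 = 0.00937639
Weight by the priors:
  w_I·p_I = 0.06 × 0.0288154 = 0.00172892
  w_II·p_II = 0.34 × 0.167439 = 0.0569293
  w_III·p_III = 0.27 × 0.0862173 = 0.0232787
  w_IV·p_IV = 0.33 × 0.00937639 = 0.00309421
Evidence: 0.00172892 + 0.0569293 + 0.0232787 + 0.00309421 = 0.0850311
Responsibility of Supplier IV: 0.00309421 / 0.0850311 ≈ 0.036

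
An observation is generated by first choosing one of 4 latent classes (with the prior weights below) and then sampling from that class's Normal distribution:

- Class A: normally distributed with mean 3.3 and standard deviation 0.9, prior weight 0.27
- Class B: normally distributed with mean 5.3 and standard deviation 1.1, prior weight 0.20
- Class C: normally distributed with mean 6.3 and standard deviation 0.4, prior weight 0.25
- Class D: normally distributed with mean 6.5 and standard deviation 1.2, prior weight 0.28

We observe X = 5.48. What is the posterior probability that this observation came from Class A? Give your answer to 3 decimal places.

Posterior ∝ prior × likelihood, so P(k | x) ∝ π_k f_k(x); normalise over all components.
Evaluate each component's likelihood at the observed value:
  L_A = 0.0235847
  L_B = 0.357852
  L_C = 0.12198
  L_D = 0.231654
Prior × likelihood for each component:
  π_A·L_A = 0.27 × 0.0235847 = 0.00636786
  π_B·L_B = 0.20 × 0.357852 = 0.0715703
  π_C·L_C = 0.25 × 0.12198 = 0.030495
  π_D·L_D = 0.28 × 0.231654 = 0.0648631
Evidence: 0.00636786 + 0.0715703 + 0.030495 + 0.0648631 = 0.173296
P(Class A | data) = 0.00636786 / 0.173296 ≈ 0.037

0.037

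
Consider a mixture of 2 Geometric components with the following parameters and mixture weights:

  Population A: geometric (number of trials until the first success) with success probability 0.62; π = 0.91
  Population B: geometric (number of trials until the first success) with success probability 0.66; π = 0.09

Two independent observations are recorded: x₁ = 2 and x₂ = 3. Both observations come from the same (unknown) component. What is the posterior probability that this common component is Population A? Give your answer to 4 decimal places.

By Bayes' theorem, P(k | x) = π_k f_k(x) / Σ_j π_j f_j(x).
Since both observations come from the same component, the likelihood for component k is f_k(x₁)·f_k(x₂).
  p_A = [0.62·(1−0.62)^1 = 0.62·0.38 = 0.2356] × [0.089528] = 0.0210928
  p_B = [0.66·(1−0.66)^1 = 0.66·0.34 = 0.2244] × [0.076296] = 0.0171208
Multiply by the mixture weights:
  π_A·p_A = 0.91 × 0.0210928 = 0.0191944
  π_B·p_B = 0.09 × 0.0171208 = 0.00154087
Evidence: 0.0191944 + 0.00154087 = 0.0207353
So the posterior for Population A is 0.0191944 / 0.0207353 ≈ 0.9257.

0.9257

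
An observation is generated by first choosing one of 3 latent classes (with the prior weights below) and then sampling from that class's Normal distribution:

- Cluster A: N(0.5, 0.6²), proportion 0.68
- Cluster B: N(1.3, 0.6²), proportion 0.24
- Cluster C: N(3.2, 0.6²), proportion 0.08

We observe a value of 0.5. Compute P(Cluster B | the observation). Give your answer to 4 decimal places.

Apply Bayes' rule: the posterior for each component is proportional to its prior times its likelihood at x.
Evaluate each component's likelihood at the observed value:
  L_A = (1/(0.6·√(2π)))·exp(−(0.5−0.5)²/(2·0.6²)) = 0.664904·exp(-0.00000) = 0.664904
  L_B = (1/(0.6·√(2π)))·exp(−(0.5−1.3)²/(2·0.6²)) = 0.664904·exp(-0.88889) = 0.27335
  L_C = (1/(0.6·√(2π)))·exp(−(0.5−3.2)²/(2·0.6²)) = 0.664904·exp(-10.12500) = 2.66396e-05
Weight by the priors:
  π_A·L_A = 0.68 × 0.664904 = 0.452135
  π_B·L_B = 0.24 × 0.27335 = 0.065604
  π_C·L_C = 0.08 × 2.66396e-05 = 2.13117e-06
Denominator: 0.452135 + 0.065604 + 2.13117e-06 = 0.517741
P(Cluster B | data) ≈ 0.1267

0.1267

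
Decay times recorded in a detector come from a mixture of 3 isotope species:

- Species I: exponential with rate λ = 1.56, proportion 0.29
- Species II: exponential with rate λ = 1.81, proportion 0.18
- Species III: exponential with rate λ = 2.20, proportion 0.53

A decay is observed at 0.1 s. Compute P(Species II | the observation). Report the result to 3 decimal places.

Apply Bayes' rule: the posterior for each component is proportional to its prior times its likelihood at x.
Exponential densities:
  f_I = 1.56·e^(−1.56·0.1) = 1.56·e^(−0.1560) = 1.33467
  f_II = 1.81·e^(−1.81·0.1) = 1.81·e^(−0.1810) = 1.51033
  f_III = 2.20·e^(−2.20·0.1) = 2.20·e^(−0.2200) = 1.76554
Unnormalised posteriors:
  π_I·f_I = 0.29 × 1.33467 = 0.387055
  π_II·f_II = 0.18 × 1.51033 = 0.271859
  π_III·f_III = 0.53 × 1.76554 = 0.935737
Sum: 0.387055 + 0.271859 + 0.935737 = 1.59465
P(Species II | data) ≈ 0.170

0.170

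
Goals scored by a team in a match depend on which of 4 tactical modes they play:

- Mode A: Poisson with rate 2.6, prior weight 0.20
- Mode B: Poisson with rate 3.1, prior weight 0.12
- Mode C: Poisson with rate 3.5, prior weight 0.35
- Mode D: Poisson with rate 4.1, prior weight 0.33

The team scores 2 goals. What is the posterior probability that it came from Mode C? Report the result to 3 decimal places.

P(component k | x) = π_k·f_k(x) / marginal(x), where marginal(x) = Σ_j π_j·f_j(x).
Evaluate each component's likelihood at the observed value:
  L_A = 0.251045
  L_B = 0.216461
  L_C = 0.184959
  L_D = 0.139293
Weight by the priors:
  π_A·L_A = 0.20 × 0.251045 = 0.0502089
  π_B·L_B = 0.12 × 0.216461 = 0.0259754
  π_C·L_C = 0.35 × 0.184959 = 0.0647356
  π_D·L_D = 0.33 × 0.139293 = 0.0459668
Evidence: 0.0502089 + 0.0259754 + 0.0647356 + 0.0459668 = 0.186887
P(Mode C | x) ≈ 0.346

0.346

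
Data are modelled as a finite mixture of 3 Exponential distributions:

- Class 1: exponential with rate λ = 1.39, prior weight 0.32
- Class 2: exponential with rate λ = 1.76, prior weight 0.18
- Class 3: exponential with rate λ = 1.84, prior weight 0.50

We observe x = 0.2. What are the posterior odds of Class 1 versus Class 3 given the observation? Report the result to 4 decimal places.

0.5290

The posterior odds equal the prior odds times the likelihood ratio: (π_i/π_j)·(f_i(x)/f_j(x)).
Exponential densities:
  f_1 = 1.39·e^(−1.39·0.2) = 1.39·e^(−0.2780) = 1.05264
  f_2 = 1.76·e^(−1.76·0.2) = 1.76·e^(−0.3520) = 1.23777
  f_3 = 1.84·e^(−1.84·0.2) = 1.84·e^(−0.3680) = 1.2735
Posterior odds = (π_1·f_1) / (π_3·f_3) = (0.32·1.05264) / (0.50·1.2735) = 0.336846 / 0.636748 ≈ 0.5290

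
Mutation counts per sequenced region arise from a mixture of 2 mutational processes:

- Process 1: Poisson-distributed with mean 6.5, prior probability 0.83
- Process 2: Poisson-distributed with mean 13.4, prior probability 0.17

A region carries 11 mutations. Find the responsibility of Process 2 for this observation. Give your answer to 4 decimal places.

Posterior ∝ prior × likelihood, so P(k | x) ∝ w_k f_k(x); normalise over all components.
Component likelihoods at x = 11 mutations:
  L_1 = e^(−6.5)·6.5^11/11! = 0.0329592
  L_2 = e^(−13.4)·13.4^11/11! = 0.0949404
Prior × likelihood for each component:
  w_1·L_1 = 0.83 × 0.0329592 = 0.0273562
  w_2·L_2 = 0.17 × 0.0949404 = 0.0161399
Denominator: 0.0273562 + 0.0161399 = 0.043496
P(Process 2 | the observation) ≈ 0.3711

0.3711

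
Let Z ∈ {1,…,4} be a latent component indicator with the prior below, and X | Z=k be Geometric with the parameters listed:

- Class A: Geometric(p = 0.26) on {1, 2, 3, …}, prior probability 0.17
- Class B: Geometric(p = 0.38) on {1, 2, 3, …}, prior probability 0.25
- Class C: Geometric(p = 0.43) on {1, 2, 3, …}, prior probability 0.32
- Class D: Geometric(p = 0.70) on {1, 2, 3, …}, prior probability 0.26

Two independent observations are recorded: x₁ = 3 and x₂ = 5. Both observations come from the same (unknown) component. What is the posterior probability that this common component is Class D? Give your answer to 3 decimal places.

Apply Bayes' rule: the posterior for each component is proportional to its prior times its likelihood at x.
Since both observations come from the same component, the likelihood for component k is f_k(x₁)·f_k(x₂).
  p_A = [0.26·(1−0.26)^2 = 0.26·0.5476 = 0.142376] × [0.0779651] = 0.0111004
  p_B = [0.38·(1−0.38)^2 = 0.38·0.3844 = 0.146072] × [0.0561501] = 0.00820195
  p_C = [0.43·(1−0.43)^2 = 0.43·0.3249 = 0.139707] × [0.0453908] = 0.00634141
  p_D = [0.70·(1−0.70)^2 = 0.70·0.09 = 0.063] × [0.00567] = 0.00035721
Weight by the priors:
  π_A·p_A = 0.17 × 0.0111004 = 0.00188706
  π_B·p_B = 0.25 × 0.00820195 = 0.00205049
  π_C·p_C = 0.32 × 0.00634141 = 0.00202925
  π_D·p_D = 0.26 × 0.00035721 = 9.28746e-05
Normaliser: 0.00188706 + 0.00205049 + 0.00202925 + 9.28746e-05 = 0.00605968
So the posterior for Class D is 9.28746e-05 / 0.00605968 ≈ 0.015.

0.015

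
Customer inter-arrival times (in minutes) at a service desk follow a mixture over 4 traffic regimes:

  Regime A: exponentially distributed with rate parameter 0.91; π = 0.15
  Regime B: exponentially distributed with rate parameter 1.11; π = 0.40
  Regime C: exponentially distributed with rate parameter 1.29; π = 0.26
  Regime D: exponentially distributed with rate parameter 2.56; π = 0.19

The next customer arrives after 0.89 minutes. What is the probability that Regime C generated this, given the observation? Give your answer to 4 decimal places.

0.2783

The responsibility of component k is w_k f_k(x) divided by Σ_j w_j f_j(x).
Component likelihoods at x = 0.89 minutes:
  f_A = 0.404861
  f_B = 0.413317
  f_C = 0.409238
  f_D = 0.262267
Multiply by the mixture weights:
  w_A·f_A = 0.15 × 0.404861 = 0.0607292
  w_B·f_B = 0.40 × 0.413317 = 0.165327
  w_C·f_C = 0.26 × 0.409238 = 0.106402
  w_D·f_D = 0.19 × 0.262267 = 0.0498307
Evidence: 0.0607292 + 0.165327 + 0.106402 + 0.0498307 = 0.382289
So the posterior for Regime C is 0.106402 / 0.382289 ≈ 0.2783.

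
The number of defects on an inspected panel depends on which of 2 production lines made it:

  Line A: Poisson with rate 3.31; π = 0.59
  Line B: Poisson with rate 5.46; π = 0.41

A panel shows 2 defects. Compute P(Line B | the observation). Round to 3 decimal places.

Posterior ∝ prior × likelihood, so P(k | x) ∝ w_k f_k(x); normalise over all components.
Poisson probabilities:
  p_A = e^(−3.31)·3.31^2/2! = 0.200037
  p_B = e^(−5.46)·5.46^2/2! = 0.0634027
Prior × likelihood for each component:
  w_A·p_A = 0.59 × 0.200037 = 0.118022
  w_B·p_B = 0.41 × 0.0634027 = 0.0259951
Sum: 0.118022 + 0.0259951 = 0.144017
Responsibility of Line B: 0.0259951 / 0.144017 ≈ 0.180

0.180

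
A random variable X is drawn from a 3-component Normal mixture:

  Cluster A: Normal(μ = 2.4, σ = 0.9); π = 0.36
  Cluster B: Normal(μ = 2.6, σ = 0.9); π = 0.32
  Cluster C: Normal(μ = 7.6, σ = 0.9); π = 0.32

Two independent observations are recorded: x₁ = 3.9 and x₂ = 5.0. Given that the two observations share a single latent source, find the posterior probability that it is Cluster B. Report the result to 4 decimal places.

P(component k | x) = w_k·f_k(x) / marginal(x), where marginal(x) = Σ_j w_j·f_j(x).
Since both observations come from the same component, the likelihood for component k is f_k(x₁)·f_k(x₂).
  p_A = [0.11053] × [0.00683009] = 0.000754931
  p_B = [0.156173] × [0.0126622] = 0.0019775
  p_C = [9.4757e-05] × [0.00683009] = 6.47198e-07
Multiply by the mixture weights:
  w_A·p_A = 0.36 × 0.000754931 = 0.000271775
  w_B·p_B = 0.32 × 0.0019775 = 0.0006328
  w_C·p_C = 0.32 × 6.47198e-07 = 2.07104e-07
Normaliser: 0.000271775 + 0.0006328 + 2.07104e-07 = 0.000904782
Responsibility of Cluster B: 0.0006328 / 0.000904782 ≈ 0.6994

0.6994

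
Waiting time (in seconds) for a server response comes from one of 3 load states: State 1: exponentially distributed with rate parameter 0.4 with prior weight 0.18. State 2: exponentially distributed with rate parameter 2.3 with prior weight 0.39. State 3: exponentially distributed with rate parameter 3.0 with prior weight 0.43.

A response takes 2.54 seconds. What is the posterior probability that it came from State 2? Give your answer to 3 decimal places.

0.089

P(component k | x) = P(Z=k)·f_k(x) / marginal(x), where marginal(x) = Σ_j P(Z=j)·f_j(x).
Component likelihoods at x = 2.54 seconds:
  L_1 = 0.4·e^(−0.4·2.54) = 0.4·e^(−1.0160) = 0.144816
  L_2 = 2.3·e^(−2.3·2.54) = 2.3·e^(−5.8420) = 0.00667697
  L_3 = 3.0·e^(−3.0·2.54) = 3.0·e^(−7.6200) = 0.00147163
Weight by the priors:
  P(Z=1)·L_1 = 0.18 × 0.144816 = 0.0260669
  P(Z=2)·L_2 = 0.39 × 0.00667697 = 0.00260402
  P(Z=3)·L_3 = 0.43 × 0.00147163 = 0.000632799
Marginal: 0.0260669 + 0.00260402 + 0.000632799 = 0.0293037
So the posterior for State 2 is 0.00260402 / 0.0293037 ≈ 0.089.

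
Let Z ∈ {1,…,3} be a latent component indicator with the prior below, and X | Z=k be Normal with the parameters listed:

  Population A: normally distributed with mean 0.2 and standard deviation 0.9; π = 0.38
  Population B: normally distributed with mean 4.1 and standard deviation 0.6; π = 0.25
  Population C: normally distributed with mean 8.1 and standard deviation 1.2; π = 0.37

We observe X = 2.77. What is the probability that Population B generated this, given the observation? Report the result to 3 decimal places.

0.833

Apply Bayes' rule: the posterior for each component is proportional to its prior times its likelihood at x.
Evaluate each component's likelihood at the observed value:
  f_A = 0.00751633
  f_B = 0.0569878
  f_C = 1.72886e-05
Weight by the priors:
  π_A·f_A = 0.38 × 0.00751633 = 0.00285621
  π_B·f_B = 0.25 × 0.0569878 = 0.0142469
  π_C·f_C = 0.37 × 1.72886e-05 = 6.39679e-06
Normaliser: 0.00285621 + 0.0142469 + 6.39679e-06 = 0.0171095
Responsibility of Population B: 0.0142469 / 0.0171095 ≈ 0.833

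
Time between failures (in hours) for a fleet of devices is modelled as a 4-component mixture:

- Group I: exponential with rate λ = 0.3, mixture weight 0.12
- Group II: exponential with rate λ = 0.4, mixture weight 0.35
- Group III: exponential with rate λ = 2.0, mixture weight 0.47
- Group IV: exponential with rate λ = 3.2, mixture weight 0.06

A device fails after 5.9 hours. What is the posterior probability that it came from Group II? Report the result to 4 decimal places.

The responsibility of component k is w_k f_k(x) divided by Σ_j w_j f_j(x).
Exponential densities:
  f_I = 0.3·e^(−0.3·5.9) = 0.3·e^(−1.7700) = 0.0510999
  f_II = 0.4·e^(−0.4·5.9) = 0.4·e^(−2.3600) = 0.0377681
  f_III = 2.0·e^(−2.0·5.9) = 2.0·e^(−11.8000) = 1.50091e-05
  f_IV = 3.2·e^(−3.2·5.9) = 3.2·e^(−18.8800) = 2.02148e-08
Prior × likelihood for each component:
  w_I·f_I = 0.12 × 0.0510999 = 0.00613199
  w_II·f_II = 0.35 × 0.0377681 = 0.0132188
  w_III·f_III = 0.47 × 1.50091e-05 = 7.05428e-06
  w_IV·f_IV = 0.06 × 2.02148e-08 = 1.21289e-09
Denominator: 0.00613199 + 0.0132188 + 7.05428e-06 + 1.21289e-09 = 0.0193579
Responsibility of Group II: 0.0132188 / 0.0193579 ≈ 0.6829

0.6829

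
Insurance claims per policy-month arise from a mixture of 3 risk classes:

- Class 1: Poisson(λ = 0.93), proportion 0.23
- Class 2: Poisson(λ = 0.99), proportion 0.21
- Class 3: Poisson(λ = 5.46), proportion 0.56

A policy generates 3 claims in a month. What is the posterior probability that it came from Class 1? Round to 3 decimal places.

0.136

Posterior ∝ prior × likelihood, so P(k | x) ∝ π_k f_k(x); normalise over all components.
Component likelihoods at x = 3 claims:
  f_1 = 0.0528937
  f_2 = 0.0600901
  f_3 = 0.115393
Multiply by the mixture weights:
  π_1·f_1 = 0.23 × 0.0528937 = 0.0121655
  π_2·f_2 = 0.21 × 0.0600901 = 0.0126189
  π_3·f_3 = 0.56 × 0.115393 = 0.06462
Denominator: 0.0121655 + 0.0126189 + 0.06462 = 0.0894044
Responsibility of Class 1: 0.0121655 / 0.0894044 ≈ 0.136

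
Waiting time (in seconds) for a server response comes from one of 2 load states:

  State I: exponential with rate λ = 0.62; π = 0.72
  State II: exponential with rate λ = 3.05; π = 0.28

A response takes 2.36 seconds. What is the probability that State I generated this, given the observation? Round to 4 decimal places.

P(component k | x) = w_k·f_k(x) / marginal(x), where marginal(x) = Σ_j w_j·f_j(x).
Evaluate each component's likelihood at the observed value:
  L_I = 0.62·e^(−0.62·2.36) = 0.62·e^(−1.4632) = 0.143526
  L_II = 3.05·e^(−3.05·2.36) = 3.05·e^(−7.1980) = 0.00228165
Unnormalised posteriors:
  w_I·L_I = 0.72 × 0.143526 = 0.103339
  w_II·L_II = 0.28 × 0.00228165 = 0.000638861
Evidence: 0.103339 + 0.000638861 = 0.103978
Responsibility of State I: 0.103339 / 0.103978 ≈ 0.9939

0.9939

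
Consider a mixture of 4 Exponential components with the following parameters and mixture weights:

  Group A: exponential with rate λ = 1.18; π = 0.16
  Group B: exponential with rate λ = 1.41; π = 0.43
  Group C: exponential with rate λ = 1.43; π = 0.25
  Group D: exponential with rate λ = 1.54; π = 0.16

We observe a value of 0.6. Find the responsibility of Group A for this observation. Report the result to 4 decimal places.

P(component k | x) = w_k·f_k(x) / marginal(x), where marginal(x) = Σ_j w_j·f_j(x).
Component likelihoods at x = 0.6:
  p_A = 1.18·e^(−1.18·0.6) = 1.18·e^(−0.7080) = 0.581302
  p_B = 1.41·e^(−1.41·0.6) = 1.41·e^(−0.8460) = 0.605071
  p_C = 1.43·e^(−1.43·0.6) = 1.43·e^(−0.8580) = 0.606333
  p_D = 1.54·e^(−1.54·0.6) = 1.54·e^(−0.9240) = 0.611269
Unnormalised posteriors:
  w_A·p_A = 0.16 × 0.581302 = 0.0930083
  w_B·p_B = 0.43 × 0.605071 = 0.26018
  w_C·p_C = 0.25 × 0.606333 = 0.151583
  w_D·p_D = 0.16 × 0.611269 = 0.0978031
Sum: 0.0930083 + 0.26018 + 0.151583 + 0.0978031 = 0.602575
Responsibility of Group A: 0.0930083 / 0.602575 ≈ 0.1544

0.1544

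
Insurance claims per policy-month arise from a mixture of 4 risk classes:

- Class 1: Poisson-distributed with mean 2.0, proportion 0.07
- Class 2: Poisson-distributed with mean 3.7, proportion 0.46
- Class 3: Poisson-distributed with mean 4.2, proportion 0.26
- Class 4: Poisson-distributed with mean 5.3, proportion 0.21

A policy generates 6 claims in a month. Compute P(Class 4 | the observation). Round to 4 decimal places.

0.3122

By Bayes' theorem, P(k | x) = P(Z=k) f_k(x) / Σ_j P(Z=j) f_j(x).
Evaluate each component's likelihood at the observed value:
  L_1 = 0.0120298
  L_2 = 0.0881025
  L_3 = 0.114321
  L_4 = 0.15366
Multiply by the mixture weights:
  P(Z=1)·L_1 = 0.07 × 0.0120298 = 0.000842086
  P(Z=2)·L_2 = 0.46 × 0.0881025 = 0.0405272
  P(Z=3)·L_3 = 0.26 × 0.114321 = 0.0297235
  P(Z=4)·L_4 = 0.21 × 0.15366 = 0.0322687
Marginal: 0.000842086 + 0.0405272 + 0.0297235 + 0.0322687 = 0.103361
P(Class 4 | data) ≈ 0.3122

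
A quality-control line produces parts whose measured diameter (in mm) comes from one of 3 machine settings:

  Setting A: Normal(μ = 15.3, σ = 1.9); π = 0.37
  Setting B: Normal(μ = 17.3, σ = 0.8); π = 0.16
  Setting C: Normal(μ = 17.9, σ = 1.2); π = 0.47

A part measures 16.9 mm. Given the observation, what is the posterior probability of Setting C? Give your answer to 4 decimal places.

By Bayes' theorem, P(k | x) = π_k f_k(x) / Σ_j π_j f_j(x).
Normal densities:
  f_A = (1/(1.9·√(2π)))·exp(−(16.9−15.3)²/(2·1.9²)) = 0.209970·exp(-0.35457) = 0.147288
  f_B = (1/(0.8·√(2π)))·exp(−(16.9−17.3)²/(2·0.8²)) = 0.498678·exp(-0.12500) = 0.440082
  f_C = (1/(1.2·√(2π)))·exp(−(16.9−17.9)²/(2·1.2²)) = 0.332452·exp(-0.34722) = 0.234927
Prior × likelihood for each component:
  π_A·f_A = 0.37 × 0.147288 = 0.0544967
  π_B·f_B = 0.16 × 0.440082 = 0.0704131
  π_C·f_C = 0.47 × 0.234927 = 0.110415
Normaliser: 0.0544967 + 0.0704131 + 0.110415 = 0.235325
P(Setting C | the observation) ≈ 0.4692

0.4692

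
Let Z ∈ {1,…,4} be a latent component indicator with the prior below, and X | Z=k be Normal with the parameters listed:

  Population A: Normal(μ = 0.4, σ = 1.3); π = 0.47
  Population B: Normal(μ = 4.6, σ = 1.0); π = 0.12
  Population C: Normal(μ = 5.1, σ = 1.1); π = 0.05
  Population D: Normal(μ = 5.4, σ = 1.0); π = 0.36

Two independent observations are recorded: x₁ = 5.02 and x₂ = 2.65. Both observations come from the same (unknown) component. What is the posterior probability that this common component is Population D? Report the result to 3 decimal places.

By Bayes' theorem, P(k | x) = P(Z=k) f_k(x) / Σ_j P(Z=j) f_j(x).
Since both observations come from the same component, the likelihood for component k is f_k(x₁)·f_k(x₂).
  p_A = [0.000555182] × [0.068626] = 3.80999e-05
  p_B = [0.365263] × [0.0595947] = 0.0217677
  p_C = [0.361717] × [0.0303603] = 0.0109818
  p_D = [0.371154] × [0.00909356] = 0.00337511
Multiply by the mixture weights:
  P(Z=A)·p_A = 0.47 × 3.80999e-05 = 1.7907e-05
  P(Z=B)·p_B = 0.12 × 0.0217677 = 0.00261213
  P(Z=C)·p_C = 0.05 × 0.0109818 = 0.000549091
  P(Z=D)·p_D = 0.36 × 0.00337511 = 0.00121504
Denominator: 1.7907e-05 + 0.00261213 + 0.000549091 + 0.00121504 = 0.00439416
P(Population D | x) ≈ 0.277

0.277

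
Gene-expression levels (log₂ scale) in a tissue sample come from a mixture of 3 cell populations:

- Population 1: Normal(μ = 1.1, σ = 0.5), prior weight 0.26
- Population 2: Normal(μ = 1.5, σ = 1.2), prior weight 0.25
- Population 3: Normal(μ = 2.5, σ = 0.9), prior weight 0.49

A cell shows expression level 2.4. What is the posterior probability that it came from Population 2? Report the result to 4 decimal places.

By Bayes' theorem, P(k | x) = π_k f_k(x) / Σ_j π_j f_j(x).
Normal densities:
  p_1 = 0.0271659
  p_2 = 0.250948
  p_3 = 0.440541
Prior × likelihood for each component:
  π_1·p_1 = 0.26 × 0.0271659 = 0.00706314
  π_2·p_2 = 0.25 × 0.250948 = 0.062737
  π_3·p_3 = 0.49 × 0.440541 = 0.215865
Sum: 0.00706314 + 0.062737 + 0.215865 = 0.285665
P(Population 2 | the observation) ≈ 0.2196

0.2196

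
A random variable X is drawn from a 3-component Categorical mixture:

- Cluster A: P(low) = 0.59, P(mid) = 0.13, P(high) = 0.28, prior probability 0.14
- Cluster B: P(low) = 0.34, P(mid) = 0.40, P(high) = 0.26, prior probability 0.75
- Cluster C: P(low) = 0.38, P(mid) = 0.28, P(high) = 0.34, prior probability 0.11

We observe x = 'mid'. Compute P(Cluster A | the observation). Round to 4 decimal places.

Posterior ∝ prior × likelihood, so P(k | x) ∝ π_k f_k(x); normalise over all components.
Categorical probabilities:
  p_A = P(mid | comp) = 0.13
  p_B = P(mid | comp) = 0.40
  p_C = P(mid | comp) = 0.28
Multiply by the mixture weights:
  π_A·p_A = 0.14 × 0.13 = 0.0182
  π_B·p_B = 0.75 × 0.4 = 0.3
  π_C·p_C = 0.11 × 0.28 = 0.0308
Evidence: 0.0182 + 0.3 + 0.0308 = 0.349
Responsibility of Cluster A: 0.0182 / 0.349 ≈ 0.0521

0.0521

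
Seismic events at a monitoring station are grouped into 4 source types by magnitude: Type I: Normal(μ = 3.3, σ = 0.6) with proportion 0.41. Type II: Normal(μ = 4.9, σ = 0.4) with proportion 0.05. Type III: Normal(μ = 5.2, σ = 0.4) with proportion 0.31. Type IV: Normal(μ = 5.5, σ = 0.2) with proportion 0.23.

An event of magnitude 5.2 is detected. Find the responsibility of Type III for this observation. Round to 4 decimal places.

The responsibility of component k is P(Z=k) f_k(x) divided by Σ_j P(Z=j) f_j(x).
Evaluate each component's likelihood at the observed value:
  f_I = (1/(0.6·√(2π)))·exp(−(5.2−3.3)²/(2·0.6²)) = 0.664904·exp(-5.01389) = 0.00441829
  f_II = (1/(0.4·√(2π)))·exp(−(5.2−4.9)²/(2·0.4²)) = 0.997356·exp(-0.28125) = 0.752844
  f_III = (1/(0.4·√(2π)))·exp(−(5.2−5.2)²/(2·0.4²)) = 0.997356·exp(-0.00000) = 0.997356
  f_IV = (1/(0.2·√(2π)))·exp(−(5.2−5.5)²/(2·0.2²)) = 1.994711·exp(-1.12500) = 0.647588
Prior × likelihood for each component:
  P(Z=I)·f_I = 0.41 × 0.00441829 = 0.0018115
  P(Z=II)·f_II = 0.05 × 0.752844 = 0.0376422
  P(Z=III)·f_III = 0.31 × 0.997356 = 0.30918
  P(Z=IV)·f_IV = 0.23 × 0.647588 = 0.148945
Normaliser: 0.0018115 + 0.0376422 + 0.30918 + 0.148945 = 0.497579
P(Type III | 5.2) = 0.30918 / 0.497579 ≈ 0.6214

0.6214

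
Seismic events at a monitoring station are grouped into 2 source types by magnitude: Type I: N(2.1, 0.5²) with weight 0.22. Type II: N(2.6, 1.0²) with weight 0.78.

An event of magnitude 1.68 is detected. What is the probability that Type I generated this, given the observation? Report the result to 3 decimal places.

By Bayes' theorem, P(k | x) = w_k f_k(x) / Σ_j w_j f_j(x).
Normal densities:
  L_I = 0.560688
  L_II = 0.261286
Multiply by the mixture weights:
  w_I·L_I = 0.22 × 0.560688 = 0.123351
  w_II·L_II = 0.78 × 0.261286 = 0.203803
Denominator: 0.123351 + 0.203803 = 0.327155
So the posterior for Type I is 0.123351 / 0.327155 ≈ 0.377.

0.377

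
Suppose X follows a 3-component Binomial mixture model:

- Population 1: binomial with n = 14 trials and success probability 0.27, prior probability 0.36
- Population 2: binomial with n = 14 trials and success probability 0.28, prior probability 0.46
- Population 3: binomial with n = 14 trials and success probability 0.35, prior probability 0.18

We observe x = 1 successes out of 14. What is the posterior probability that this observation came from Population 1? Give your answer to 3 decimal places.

0.444

P(component k | x) = P(Z=k)·f_k(x) / marginal(x), where marginal(x) = Σ_j P(Z=j)·f_j(x).
Evaluate each component's likelihood at the observed value:
  p_1 = C(14,1)·0.27^1·0.73^13 = 14·0.27·0.0167185 = 0.0631959
  p_2 = C(14,1)·0.28^1·0.72^13 = 14·0.28·0.0139741 = 0.0547783
  p_3 = C(14,1)·0.35^1·0.65^13 = 14·0.35·0.00369721 = 0.0181163
Multiply by the mixture weights:
  P(Z=1)·p_1 = 0.36 × 0.0631959 = 0.0227505
  P(Z=2)·p_2 = 0.46 × 0.0547783 = 0.025198
  P(Z=3)·p_3 = 0.18 × 0.0181163 = 0.00326094
Denominator: 0.0227505 + 0.025198 + 0.00326094 = 0.0512095
P(Population 1 | data) = 0.0227505 / 0.0512095 ≈ 0.444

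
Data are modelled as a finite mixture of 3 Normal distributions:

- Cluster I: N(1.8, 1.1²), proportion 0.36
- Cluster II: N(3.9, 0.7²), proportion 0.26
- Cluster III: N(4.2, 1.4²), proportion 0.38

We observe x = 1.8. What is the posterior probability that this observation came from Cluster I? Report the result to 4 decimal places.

0.8310

The responsibility of component k is P(Z=k) f_k(x) divided by Σ_j P(Z=j) f_j(x).
Component likelihoods at x = 1.8:
  L_I = (1/(1.1·√(2π)))·exp(−(1.8−1.8)²/(2·1.1²)) = 0.362675·exp(-0.00000) = 0.362675
  L_II = (1/(0.7·√(2π)))·exp(−(1.8−3.9)²/(2·0.7²)) = 0.569918·exp(-4.50000) = 0.00633121
  L_III = (1/(1.4·√(2π)))·exp(−(1.8−4.2)²/(2·1.4²)) = 0.284959·exp(-1.46939) = 0.0655594
Multiply by the mixture weights:
  P(Z=I)·L_I = 0.36 × 0.362675 = 0.130563
  P(Z=II)·L_II = 0.26 × 0.00633121 = 0.00164612
  P(Z=III)·L_III = 0.38 × 0.0655594 = 0.0249126
Marginal: 0.130563 + 0.00164612 + 0.0249126 = 0.157122
So the posterior for Cluster I is 0.130563 / 0.157122 ≈ 0.8310.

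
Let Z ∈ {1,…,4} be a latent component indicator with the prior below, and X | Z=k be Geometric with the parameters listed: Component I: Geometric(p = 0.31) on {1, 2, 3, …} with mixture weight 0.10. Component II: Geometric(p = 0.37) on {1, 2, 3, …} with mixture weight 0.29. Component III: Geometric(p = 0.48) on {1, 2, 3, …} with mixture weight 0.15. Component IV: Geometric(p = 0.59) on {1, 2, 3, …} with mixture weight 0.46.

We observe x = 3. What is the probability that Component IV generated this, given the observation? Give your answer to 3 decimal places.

Posterior ∝ prior × likelihood, so P(k | x) ∝ w_k f_k(x); normalise over all components.
Evaluate each component's likelihood at the observed value:
  f_I = 0.31·(1−0.31)^2 = 0.31·0.4761 = 0.147591
  f_II = 0.37·(1−0.37)^2 = 0.37·0.3969 = 0.146853
  f_III = 0.48·(1−0.48)^2 = 0.48·0.2704 = 0.129792
  f_IV = 0.59·(1−0.59)^2 = 0.59·0.1681 = 0.099179
Multiply by the mixture weights:
  w_I·f_I = 0.10 × 0.147591 = 0.0147591
  w_II·f_II = 0.29 × 0.146853 = 0.0425874
  w_III·f_III = 0.15 × 0.129792 = 0.0194688
  w_IV·f_IV = 0.46 × 0.099179 = 0.0456223
Marginal: 0.0147591 + 0.0425874 + 0.0194688 + 0.0456223 = 0.122438
P(Component IV | 3) = 0.0456223 / 0.122438 ≈ 0.373

0.373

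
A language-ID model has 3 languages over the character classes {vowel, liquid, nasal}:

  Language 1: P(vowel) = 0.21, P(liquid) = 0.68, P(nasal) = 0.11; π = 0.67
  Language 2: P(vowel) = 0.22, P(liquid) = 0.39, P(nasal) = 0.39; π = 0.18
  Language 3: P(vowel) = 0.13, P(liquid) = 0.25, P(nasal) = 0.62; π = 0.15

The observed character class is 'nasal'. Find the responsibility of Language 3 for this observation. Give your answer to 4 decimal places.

0.3926

P(component k | x) = π_k·f_k(x) / marginal(x), where marginal(x) = Σ_j π_j·f_j(x).
Categorical probabilities:
  p_1 = P(nasal | comp) = 0.11
  p_2 = P(nasal | comp) = 0.39
  p_3 = P(nasal | comp) = 0.62
Multiply by the mixture weights:
  π_1·p_1 = 0.67 × 0.11 = 0.0737
  π_2·p_2 = 0.18 × 0.39 = 0.0702
  π_3·p_3 = 0.15 × 0.62 = 0.093
Sum: 0.0737 + 0.0702 + 0.093 = 0.2369
P(Language 3 | data) = 0.093 / 0.2369 ≈ 0.3926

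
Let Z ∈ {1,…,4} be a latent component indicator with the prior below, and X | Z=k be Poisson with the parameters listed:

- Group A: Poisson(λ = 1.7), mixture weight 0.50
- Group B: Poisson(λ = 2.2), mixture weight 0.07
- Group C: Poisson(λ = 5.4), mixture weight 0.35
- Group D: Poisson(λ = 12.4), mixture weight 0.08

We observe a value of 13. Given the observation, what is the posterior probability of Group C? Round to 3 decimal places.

0.089

Posterior ∝ prior × likelihood, so P(k | x) ∝ π_k f_k(x); normalise over all components.
Poisson probabilities:
  L_A = e^(−1.7)·1.7^13/13! = 2.90573e-08
  L_B = e^(−2.2)·2.2^13/13! = 5.0323e-07
  L_C = e^(−5.4)·5.4^13/13! = 0.00240795
  L_D = e^(−12.4)·12.4^13/13! = 0.10838
Prior × likelihood for each component:
  π_A·L_A = 0.50 × 2.90573e-08 = 1.45286e-08
  π_B·L_B = 0.07 × 5.0323e-07 = 3.52261e-08
  π_C·L_C = 0.35 × 0.00240795 = 0.000842784
  π_D·L_D = 0.08 × 0.10838 = 0.00867042
Denominator: 1.45286e-08 + 3.52261e-08 + 0.000842784 + 0.00867042 = 0.00951325
P(Group C | x) = 0.000842784 / 0.00951325 ≈ 0.089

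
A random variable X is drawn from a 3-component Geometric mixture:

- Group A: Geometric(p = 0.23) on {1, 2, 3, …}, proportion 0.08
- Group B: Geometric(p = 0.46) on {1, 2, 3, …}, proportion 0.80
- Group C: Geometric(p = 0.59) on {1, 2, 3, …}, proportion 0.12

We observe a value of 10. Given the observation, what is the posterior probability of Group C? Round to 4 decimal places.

Apply Bayes' rule: the posterior for each component is proportional to its prior times its likelihood at x.
Evaluate each component's likelihood at the observed value:
  L_A = 0.23·(1−0.23)^9 = 0.23·0.0951517 = 0.0218849
  L_B = 0.46·(1−0.46)^9 = 0.46·0.00390431 = 0.00179598
  L_C = 0.59·(1−0.59)^9 = 0.59·0.000327382 = 0.000193155
Unnormalised posteriors:
  P(Z=A)·L_A = 0.08 × 0.0218849 = 0.00175079
  P(Z=B)·L_B = 0.80 × 0.00179598 = 0.00143678
  P(Z=C)·L_C = 0.12 × 0.000193155 = 2.31786e-05
Sum: 0.00175079 + 0.00143678 + 2.31786e-05 = 0.00321075
P(Group C | the observation) ≈ 0.0072

0.0072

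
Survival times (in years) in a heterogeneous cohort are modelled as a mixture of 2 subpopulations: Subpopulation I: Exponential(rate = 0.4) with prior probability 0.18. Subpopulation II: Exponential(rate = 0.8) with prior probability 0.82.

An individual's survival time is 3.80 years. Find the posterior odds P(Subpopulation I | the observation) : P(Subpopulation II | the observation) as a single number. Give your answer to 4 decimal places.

0.5018

Posterior odds = (π_i f_i(x)) / (π_j f_j(x)); the normalising sum cancels.
Evaluate each component's likelihood at the observed value:
  L_I = 0.4·e^(−0.4·3.80) = 0.4·e^(−1.5200) = 0.0874848
  L_II = 0.8·e^(−0.8·3.80) = 0.8·e^(−3.0400) = 0.0382679
Odds = (0.18/0.82) × (0.0874848/0.0382679) = 0.219512 × 2.28611 ≈ 0.5018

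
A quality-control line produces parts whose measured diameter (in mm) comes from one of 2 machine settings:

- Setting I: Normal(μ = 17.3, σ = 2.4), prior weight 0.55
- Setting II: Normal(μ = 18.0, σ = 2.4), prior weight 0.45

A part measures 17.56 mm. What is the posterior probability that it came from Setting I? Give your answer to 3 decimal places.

Posterior ∝ prior × likelihood, so P(k | x) ∝ P(Z=k) f_k(x); normalise over all components.
Evaluate each component's likelihood at the observed value:
  f_I = (1/(2.4·√(2π)))·exp(−(17.56−17.3)²/(2·2.4²)) = 0.166226·exp(-0.00587) = 0.165253
  f_II = (1/(2.4·√(2π)))·exp(−(17.56−18.0)²/(2·2.4²)) = 0.166226·exp(-0.01681) = 0.163456
Unnormalised posteriors:
  P(Z=I)·f_I = 0.55 × 0.165253 = 0.0908894
  P(Z=II)·f_II = 0.45 × 0.163456 = 0.0735551
Marginal: 0.0908894 + 0.0735551 = 0.164444
P(Setting I | the observation) = 0.0908894 / 0.164444 ≈ 0.553

0.553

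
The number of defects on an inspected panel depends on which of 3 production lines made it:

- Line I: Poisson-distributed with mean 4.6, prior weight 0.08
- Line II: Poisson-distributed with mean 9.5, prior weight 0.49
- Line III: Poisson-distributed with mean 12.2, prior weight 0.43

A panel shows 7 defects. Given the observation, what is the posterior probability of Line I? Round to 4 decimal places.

P(component k | x) = π_k·f_k(x) / marginal(x), where marginal(x) = Σ_j π_j·f_j(x).
Evaluate each component's likelihood at the observed value:
  p_I = e^(−4.6)·4.6^7/7! = 0.08692
  p_II = e^(−9.5)·9.5^7/7! = 0.103714
  p_III = e^(−12.2)·12.2^7/7! = 0.0401509
Weight by the priors:
  π_I·p_I = 0.08 × 0.08692 = 0.0069536
  π_II·p_II = 0.49 × 0.103714 = 0.0508198
  π_III·p_III = 0.43 × 0.0401509 = 0.0172649
Sum: 0.0069536 + 0.0508198 + 0.0172649 = 0.0750383
P(Line I | the observation) = 0.0069536 / 0.0750383 ≈ 0.0927

0.0927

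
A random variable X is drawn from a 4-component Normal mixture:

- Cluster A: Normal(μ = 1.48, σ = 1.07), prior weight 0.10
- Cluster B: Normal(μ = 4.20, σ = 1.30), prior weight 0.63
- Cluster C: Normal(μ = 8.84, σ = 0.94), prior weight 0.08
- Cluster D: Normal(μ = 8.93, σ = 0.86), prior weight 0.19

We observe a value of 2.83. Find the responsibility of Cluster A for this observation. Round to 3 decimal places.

0.132

Posterior ∝ prior × likelihood, so P(k | x) ∝ π_k f_k(x); normalise over all components.
Normal densities:
  p_A = (1/(1.07·√(2π)))·exp(−(2.83−1.48)²/(2·1.07²)) = 0.372843·exp(-0.79592) = 0.168214
  p_B = (1/(1.30·√(2π)))·exp(−(2.83−4.20)²/(2·1.30²)) = 0.306879·exp(-0.55530) = 0.176118
  p_C = (1/(0.94·√(2π)))·exp(−(2.83−8.84)²/(2·0.94²)) = 0.424407·exp(-20.43917) = 5.6385e-10
  p_D = (1/(0.86·√(2π)))·exp(−(2.83−8.93)²/(2·0.86²)) = 0.463886·exp(-25.15549) = 5.51469e-12
Prior × likelihood for each component:
  π_A·p_A = 0.10 × 0.168214 = 0.0168214
  π_B·p_B = 0.63 × 0.176118 = 0.110955
  π_C·p_C = 0.08 × 5.6385e-10 = 4.5108e-11
  π_D·p_D = 0.19 × 5.51469e-12 = 1.04779e-12
Normaliser: 0.0168214 + 0.110955 + 4.5108e-11 + 1.04779e-12 = 0.127776
Responsibility of Cluster A: 0.0168214 / 0.127776 ≈ 0.132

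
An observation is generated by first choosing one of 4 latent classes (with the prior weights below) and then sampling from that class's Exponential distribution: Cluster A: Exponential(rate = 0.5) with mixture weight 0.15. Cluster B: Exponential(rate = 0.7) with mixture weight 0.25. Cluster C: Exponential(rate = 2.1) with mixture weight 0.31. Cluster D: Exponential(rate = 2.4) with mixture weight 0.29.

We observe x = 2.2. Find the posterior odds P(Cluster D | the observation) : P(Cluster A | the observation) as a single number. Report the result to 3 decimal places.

Posterior odds = (w_i f_i(x)) / (w_j f_j(x)); the normalising sum cancels.
Exponential densities:
  f_A = 0.166436
  f_B = 0.150067
  f_C = 0.0206909
  f_D = 0.0122218
0.00354433 / 0.0249653 ≈ 0.142

0.142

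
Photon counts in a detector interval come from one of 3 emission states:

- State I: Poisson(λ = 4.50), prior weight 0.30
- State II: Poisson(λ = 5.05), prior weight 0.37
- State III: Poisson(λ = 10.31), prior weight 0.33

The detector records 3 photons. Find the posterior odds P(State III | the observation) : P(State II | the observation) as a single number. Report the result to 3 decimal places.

0.039

The posterior odds equal the prior odds times the likelihood ratio: (π_i/π_j)·(f_i(x)/f_j(x)).
Evaluate each component's likelihood at the observed value:
  f_I = e^(−4.50)·4.50^3/3! = 0.168718
  f_II = e^(−5.05)·5.05^3/3! = 0.137574
  f_III = e^(−10.31)·10.31^3/3! = 0.00608203
Posterior odds = (π_III·f_III) / (π_II·f_II) = (0.33·0.00608203) / (0.37·0.137574) = 0.00200707 / 0.0509023 ≈ 0.039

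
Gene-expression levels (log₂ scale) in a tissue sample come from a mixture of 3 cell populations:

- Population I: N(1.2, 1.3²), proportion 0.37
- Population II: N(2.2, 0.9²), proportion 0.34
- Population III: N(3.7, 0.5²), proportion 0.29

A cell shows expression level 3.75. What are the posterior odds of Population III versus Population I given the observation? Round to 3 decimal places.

Only the two components matter; the odds are (P(Z=i) f_i(x)) / (P(Z=j) f_j(x)).
Normal densities:
  f_I = (1/(1.3·√(2π)))·exp(−(3.75−1.2)²/(2·1.3²)) = 0.306879·exp(-1.92382) = 0.0448192
  f_II = (1/(0.9·√(2π)))·exp(−(3.75−2.2)²/(2·0.9²)) = 0.443269·exp(-1.48302) = 0.1006
  f_III = (1/(0.5·√(2π)))·exp(−(3.75−3.7)²/(2·0.5²)) = 0.797885·exp(-0.00500) = 0.793905
Posterior odds = (P(Z=III)·f_III) / (P(Z=I)·f_I) = (0.29·0.793905) / (0.37·0.0448192) = 0.230232 / 0.0165831 ≈ 13.884

13.884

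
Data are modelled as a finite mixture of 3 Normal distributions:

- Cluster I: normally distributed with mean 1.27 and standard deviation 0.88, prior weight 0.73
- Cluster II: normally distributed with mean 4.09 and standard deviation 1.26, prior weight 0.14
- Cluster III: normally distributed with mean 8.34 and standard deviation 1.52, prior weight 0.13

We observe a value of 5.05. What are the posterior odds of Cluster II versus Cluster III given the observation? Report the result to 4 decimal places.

Posterior odds = (π_i f_i(x)) / (π_j f_j(x)); the normalising sum cancels.
Normal densities:
  p_I = 4.46538e-05
  p_II = 0.236857
  p_III = 0.0252199
0.0331599 / 0.00327859 ≈ 10.1141

10.1141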